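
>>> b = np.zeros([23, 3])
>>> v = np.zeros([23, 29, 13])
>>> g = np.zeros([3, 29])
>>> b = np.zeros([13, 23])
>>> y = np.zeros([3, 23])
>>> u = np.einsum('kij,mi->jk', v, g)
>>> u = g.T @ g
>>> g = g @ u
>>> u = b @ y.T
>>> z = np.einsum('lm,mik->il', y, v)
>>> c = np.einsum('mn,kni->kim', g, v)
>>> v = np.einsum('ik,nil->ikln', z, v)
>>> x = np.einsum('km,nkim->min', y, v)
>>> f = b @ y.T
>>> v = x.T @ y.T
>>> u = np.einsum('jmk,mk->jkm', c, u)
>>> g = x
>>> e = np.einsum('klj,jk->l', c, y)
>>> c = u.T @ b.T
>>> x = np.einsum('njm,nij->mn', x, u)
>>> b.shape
(13, 23)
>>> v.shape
(29, 13, 3)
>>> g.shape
(23, 13, 29)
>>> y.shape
(3, 23)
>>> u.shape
(23, 3, 13)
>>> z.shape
(29, 3)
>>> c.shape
(13, 3, 13)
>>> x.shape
(29, 23)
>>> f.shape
(13, 3)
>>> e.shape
(13,)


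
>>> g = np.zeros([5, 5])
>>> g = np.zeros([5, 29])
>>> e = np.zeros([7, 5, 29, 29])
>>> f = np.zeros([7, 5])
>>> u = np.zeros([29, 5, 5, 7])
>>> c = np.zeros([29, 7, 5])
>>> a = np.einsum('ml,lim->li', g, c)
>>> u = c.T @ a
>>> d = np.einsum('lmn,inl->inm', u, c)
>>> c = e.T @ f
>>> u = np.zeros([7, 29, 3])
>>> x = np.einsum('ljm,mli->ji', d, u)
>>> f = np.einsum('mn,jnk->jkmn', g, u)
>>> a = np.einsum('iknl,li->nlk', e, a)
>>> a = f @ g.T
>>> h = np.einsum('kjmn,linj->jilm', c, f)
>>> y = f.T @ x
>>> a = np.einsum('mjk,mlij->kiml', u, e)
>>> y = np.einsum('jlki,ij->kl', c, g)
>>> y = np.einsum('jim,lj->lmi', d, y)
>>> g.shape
(5, 29)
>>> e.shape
(7, 5, 29, 29)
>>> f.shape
(7, 3, 5, 29)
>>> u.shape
(7, 29, 3)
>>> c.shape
(29, 29, 5, 5)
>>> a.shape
(3, 29, 7, 5)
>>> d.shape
(29, 7, 7)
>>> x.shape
(7, 3)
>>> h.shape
(29, 3, 7, 5)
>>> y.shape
(5, 7, 7)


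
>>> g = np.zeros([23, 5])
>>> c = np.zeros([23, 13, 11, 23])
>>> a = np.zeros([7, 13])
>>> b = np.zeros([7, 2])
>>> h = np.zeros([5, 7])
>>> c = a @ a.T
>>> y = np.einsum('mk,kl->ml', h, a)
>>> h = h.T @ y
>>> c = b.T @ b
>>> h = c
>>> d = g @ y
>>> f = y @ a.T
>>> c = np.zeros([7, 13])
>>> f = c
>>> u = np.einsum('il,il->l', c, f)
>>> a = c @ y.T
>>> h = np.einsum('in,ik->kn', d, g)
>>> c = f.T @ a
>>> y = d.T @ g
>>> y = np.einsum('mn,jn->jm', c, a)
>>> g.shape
(23, 5)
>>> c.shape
(13, 5)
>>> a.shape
(7, 5)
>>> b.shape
(7, 2)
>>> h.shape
(5, 13)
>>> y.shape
(7, 13)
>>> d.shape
(23, 13)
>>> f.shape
(7, 13)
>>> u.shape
(13,)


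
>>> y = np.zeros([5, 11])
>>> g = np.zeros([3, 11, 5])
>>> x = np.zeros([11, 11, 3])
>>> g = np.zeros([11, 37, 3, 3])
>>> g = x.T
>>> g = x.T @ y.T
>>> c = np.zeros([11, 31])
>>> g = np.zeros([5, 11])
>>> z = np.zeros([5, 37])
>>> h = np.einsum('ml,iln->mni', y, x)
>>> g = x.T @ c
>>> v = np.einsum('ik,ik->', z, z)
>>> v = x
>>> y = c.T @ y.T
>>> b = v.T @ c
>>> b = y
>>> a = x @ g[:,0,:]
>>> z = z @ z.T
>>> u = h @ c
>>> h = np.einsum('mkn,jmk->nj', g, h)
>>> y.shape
(31, 5)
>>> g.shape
(3, 11, 31)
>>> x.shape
(11, 11, 3)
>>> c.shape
(11, 31)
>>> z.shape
(5, 5)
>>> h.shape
(31, 5)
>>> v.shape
(11, 11, 3)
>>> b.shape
(31, 5)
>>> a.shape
(11, 11, 31)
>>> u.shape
(5, 3, 31)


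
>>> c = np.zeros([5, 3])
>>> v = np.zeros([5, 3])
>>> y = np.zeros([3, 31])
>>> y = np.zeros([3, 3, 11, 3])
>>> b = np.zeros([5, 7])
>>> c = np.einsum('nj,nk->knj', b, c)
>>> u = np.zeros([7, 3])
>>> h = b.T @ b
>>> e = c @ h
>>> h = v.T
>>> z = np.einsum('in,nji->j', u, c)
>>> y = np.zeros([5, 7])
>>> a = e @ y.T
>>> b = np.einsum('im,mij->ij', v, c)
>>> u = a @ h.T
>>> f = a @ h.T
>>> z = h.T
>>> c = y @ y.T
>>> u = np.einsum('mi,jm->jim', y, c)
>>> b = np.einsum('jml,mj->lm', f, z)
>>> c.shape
(5, 5)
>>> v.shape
(5, 3)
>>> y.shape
(5, 7)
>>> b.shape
(3, 5)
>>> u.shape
(5, 7, 5)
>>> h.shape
(3, 5)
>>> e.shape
(3, 5, 7)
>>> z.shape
(5, 3)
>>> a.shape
(3, 5, 5)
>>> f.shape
(3, 5, 3)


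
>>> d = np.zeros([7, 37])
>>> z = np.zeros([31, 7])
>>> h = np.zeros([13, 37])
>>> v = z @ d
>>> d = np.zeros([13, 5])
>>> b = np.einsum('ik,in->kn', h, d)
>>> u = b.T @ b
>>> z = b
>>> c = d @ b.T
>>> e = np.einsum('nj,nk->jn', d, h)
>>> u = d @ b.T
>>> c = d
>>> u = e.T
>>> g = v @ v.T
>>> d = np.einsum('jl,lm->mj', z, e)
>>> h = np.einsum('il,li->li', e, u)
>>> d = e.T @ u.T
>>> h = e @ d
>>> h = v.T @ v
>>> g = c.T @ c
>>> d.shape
(13, 13)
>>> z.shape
(37, 5)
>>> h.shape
(37, 37)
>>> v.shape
(31, 37)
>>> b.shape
(37, 5)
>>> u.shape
(13, 5)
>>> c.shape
(13, 5)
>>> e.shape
(5, 13)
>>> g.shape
(5, 5)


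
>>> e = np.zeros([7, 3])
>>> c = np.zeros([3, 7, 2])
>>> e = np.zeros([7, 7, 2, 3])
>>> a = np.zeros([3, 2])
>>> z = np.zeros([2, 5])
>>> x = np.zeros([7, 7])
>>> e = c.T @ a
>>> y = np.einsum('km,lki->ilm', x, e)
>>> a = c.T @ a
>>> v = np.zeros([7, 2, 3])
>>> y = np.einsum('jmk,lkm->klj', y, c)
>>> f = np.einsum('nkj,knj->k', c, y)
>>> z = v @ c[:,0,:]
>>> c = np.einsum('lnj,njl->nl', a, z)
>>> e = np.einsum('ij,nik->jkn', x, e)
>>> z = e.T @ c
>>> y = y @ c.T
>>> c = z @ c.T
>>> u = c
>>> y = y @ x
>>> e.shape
(7, 2, 2)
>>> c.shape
(2, 2, 7)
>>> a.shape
(2, 7, 2)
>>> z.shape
(2, 2, 2)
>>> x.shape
(7, 7)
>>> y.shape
(7, 3, 7)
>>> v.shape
(7, 2, 3)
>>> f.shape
(7,)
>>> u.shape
(2, 2, 7)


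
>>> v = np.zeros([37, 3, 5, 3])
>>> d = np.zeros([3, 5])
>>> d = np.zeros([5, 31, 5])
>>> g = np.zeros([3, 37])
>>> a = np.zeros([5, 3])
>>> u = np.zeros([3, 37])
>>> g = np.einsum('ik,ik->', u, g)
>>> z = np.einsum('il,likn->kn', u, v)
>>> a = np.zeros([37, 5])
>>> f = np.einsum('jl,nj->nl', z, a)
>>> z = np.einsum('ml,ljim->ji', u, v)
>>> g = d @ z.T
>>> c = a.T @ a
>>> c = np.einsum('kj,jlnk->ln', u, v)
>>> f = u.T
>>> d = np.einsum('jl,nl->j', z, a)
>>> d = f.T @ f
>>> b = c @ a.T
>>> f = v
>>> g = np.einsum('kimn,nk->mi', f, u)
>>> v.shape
(37, 3, 5, 3)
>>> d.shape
(3, 3)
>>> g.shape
(5, 3)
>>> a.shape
(37, 5)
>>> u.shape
(3, 37)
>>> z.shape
(3, 5)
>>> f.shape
(37, 3, 5, 3)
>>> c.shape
(3, 5)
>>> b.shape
(3, 37)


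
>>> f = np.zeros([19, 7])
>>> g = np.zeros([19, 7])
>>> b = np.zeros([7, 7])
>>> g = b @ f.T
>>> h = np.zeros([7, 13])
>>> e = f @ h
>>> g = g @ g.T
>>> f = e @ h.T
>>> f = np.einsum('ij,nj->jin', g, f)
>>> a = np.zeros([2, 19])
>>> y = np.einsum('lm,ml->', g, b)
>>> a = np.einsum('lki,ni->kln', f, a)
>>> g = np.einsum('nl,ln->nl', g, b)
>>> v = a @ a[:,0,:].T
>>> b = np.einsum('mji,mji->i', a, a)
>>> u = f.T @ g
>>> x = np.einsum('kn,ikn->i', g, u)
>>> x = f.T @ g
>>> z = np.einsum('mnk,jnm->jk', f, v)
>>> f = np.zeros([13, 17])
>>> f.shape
(13, 17)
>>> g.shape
(7, 7)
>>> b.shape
(2,)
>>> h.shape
(7, 13)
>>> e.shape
(19, 13)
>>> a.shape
(7, 7, 2)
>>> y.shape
()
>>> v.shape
(7, 7, 7)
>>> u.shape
(19, 7, 7)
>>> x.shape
(19, 7, 7)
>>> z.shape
(7, 19)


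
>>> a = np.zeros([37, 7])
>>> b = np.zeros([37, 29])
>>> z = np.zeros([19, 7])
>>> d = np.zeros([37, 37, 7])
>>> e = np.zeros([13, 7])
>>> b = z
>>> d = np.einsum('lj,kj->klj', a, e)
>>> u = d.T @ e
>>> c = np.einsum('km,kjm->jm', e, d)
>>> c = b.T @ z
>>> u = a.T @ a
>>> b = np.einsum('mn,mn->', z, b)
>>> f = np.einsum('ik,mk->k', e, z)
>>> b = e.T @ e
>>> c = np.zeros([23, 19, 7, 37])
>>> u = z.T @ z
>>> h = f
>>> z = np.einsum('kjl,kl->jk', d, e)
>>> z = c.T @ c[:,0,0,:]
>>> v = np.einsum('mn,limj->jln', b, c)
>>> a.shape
(37, 7)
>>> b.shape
(7, 7)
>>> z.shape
(37, 7, 19, 37)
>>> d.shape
(13, 37, 7)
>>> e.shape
(13, 7)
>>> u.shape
(7, 7)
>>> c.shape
(23, 19, 7, 37)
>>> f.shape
(7,)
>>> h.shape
(7,)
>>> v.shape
(37, 23, 7)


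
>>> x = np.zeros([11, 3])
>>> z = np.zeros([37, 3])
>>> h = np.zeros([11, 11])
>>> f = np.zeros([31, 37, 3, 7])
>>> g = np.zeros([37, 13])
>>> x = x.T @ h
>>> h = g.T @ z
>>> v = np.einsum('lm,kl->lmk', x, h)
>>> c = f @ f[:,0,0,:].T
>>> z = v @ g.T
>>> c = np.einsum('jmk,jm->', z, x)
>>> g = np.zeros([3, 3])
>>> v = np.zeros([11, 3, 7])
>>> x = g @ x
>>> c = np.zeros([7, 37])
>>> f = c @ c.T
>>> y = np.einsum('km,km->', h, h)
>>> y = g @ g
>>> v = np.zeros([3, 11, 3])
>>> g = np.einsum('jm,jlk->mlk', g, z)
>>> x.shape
(3, 11)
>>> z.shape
(3, 11, 37)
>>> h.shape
(13, 3)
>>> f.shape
(7, 7)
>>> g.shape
(3, 11, 37)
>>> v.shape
(3, 11, 3)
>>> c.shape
(7, 37)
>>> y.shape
(3, 3)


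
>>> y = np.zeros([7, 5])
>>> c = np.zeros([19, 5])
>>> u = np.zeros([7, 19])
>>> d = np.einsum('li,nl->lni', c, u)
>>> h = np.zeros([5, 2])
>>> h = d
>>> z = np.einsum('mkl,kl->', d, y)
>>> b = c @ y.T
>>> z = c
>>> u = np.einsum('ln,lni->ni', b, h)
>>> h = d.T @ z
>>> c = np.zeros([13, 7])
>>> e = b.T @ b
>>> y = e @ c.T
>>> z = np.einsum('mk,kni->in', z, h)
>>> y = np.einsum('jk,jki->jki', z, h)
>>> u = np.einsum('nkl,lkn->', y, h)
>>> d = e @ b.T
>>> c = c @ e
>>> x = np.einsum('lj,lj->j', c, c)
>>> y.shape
(5, 7, 5)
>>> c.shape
(13, 7)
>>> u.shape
()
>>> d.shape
(7, 19)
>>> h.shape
(5, 7, 5)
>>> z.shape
(5, 7)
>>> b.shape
(19, 7)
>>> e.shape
(7, 7)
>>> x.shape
(7,)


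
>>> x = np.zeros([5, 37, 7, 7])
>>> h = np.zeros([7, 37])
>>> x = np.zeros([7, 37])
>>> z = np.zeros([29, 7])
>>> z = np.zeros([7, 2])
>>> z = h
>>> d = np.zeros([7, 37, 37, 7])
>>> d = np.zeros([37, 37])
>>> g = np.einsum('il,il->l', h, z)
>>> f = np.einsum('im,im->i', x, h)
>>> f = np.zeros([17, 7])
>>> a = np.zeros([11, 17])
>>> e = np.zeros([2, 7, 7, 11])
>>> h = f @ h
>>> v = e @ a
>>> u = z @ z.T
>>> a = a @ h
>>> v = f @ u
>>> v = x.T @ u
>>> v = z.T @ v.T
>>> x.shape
(7, 37)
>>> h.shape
(17, 37)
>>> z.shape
(7, 37)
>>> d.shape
(37, 37)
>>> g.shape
(37,)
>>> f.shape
(17, 7)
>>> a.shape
(11, 37)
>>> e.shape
(2, 7, 7, 11)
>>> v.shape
(37, 37)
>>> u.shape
(7, 7)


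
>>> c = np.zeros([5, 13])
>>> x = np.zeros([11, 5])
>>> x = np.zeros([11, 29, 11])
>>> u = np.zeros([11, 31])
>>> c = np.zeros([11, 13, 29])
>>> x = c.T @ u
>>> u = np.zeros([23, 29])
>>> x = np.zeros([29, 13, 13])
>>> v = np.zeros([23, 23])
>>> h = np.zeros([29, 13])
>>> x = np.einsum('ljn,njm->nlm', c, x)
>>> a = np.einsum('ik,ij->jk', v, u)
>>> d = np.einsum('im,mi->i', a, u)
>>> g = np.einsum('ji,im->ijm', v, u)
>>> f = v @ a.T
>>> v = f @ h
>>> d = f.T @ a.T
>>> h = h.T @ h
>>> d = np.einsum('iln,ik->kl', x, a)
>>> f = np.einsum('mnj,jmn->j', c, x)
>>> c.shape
(11, 13, 29)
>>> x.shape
(29, 11, 13)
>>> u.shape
(23, 29)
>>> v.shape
(23, 13)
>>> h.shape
(13, 13)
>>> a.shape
(29, 23)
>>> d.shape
(23, 11)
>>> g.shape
(23, 23, 29)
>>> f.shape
(29,)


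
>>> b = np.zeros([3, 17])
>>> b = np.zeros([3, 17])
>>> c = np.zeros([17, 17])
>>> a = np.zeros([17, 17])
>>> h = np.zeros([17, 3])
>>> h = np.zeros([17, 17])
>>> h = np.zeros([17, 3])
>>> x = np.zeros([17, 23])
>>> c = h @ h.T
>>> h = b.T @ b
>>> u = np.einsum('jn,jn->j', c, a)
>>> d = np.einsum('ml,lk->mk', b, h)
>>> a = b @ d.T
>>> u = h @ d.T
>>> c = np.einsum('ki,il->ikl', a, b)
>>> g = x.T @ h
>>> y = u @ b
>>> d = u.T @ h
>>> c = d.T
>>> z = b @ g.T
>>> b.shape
(3, 17)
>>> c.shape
(17, 3)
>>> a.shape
(3, 3)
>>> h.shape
(17, 17)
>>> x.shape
(17, 23)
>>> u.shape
(17, 3)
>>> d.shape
(3, 17)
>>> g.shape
(23, 17)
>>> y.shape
(17, 17)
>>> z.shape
(3, 23)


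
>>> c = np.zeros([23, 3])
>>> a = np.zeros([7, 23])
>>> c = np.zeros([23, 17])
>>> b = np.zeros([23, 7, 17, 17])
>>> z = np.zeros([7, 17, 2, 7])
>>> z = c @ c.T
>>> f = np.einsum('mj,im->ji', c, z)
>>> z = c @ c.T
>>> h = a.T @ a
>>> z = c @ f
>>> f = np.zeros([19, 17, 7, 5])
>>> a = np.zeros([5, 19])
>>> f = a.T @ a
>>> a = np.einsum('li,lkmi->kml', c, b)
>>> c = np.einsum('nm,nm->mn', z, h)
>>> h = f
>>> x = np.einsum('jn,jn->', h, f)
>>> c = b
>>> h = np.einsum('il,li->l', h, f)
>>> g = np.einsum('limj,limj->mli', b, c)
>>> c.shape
(23, 7, 17, 17)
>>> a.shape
(7, 17, 23)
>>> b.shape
(23, 7, 17, 17)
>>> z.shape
(23, 23)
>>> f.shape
(19, 19)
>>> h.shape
(19,)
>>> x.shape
()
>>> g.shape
(17, 23, 7)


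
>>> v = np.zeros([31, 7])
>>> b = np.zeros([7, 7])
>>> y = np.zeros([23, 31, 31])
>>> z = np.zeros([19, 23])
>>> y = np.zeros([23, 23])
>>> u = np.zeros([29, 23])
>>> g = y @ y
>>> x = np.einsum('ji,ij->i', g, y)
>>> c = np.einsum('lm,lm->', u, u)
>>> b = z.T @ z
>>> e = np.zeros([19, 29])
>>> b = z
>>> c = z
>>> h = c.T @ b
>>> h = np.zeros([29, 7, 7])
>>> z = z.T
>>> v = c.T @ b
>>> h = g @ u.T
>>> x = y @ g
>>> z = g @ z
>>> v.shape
(23, 23)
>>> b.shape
(19, 23)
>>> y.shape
(23, 23)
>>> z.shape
(23, 19)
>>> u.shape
(29, 23)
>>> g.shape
(23, 23)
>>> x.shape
(23, 23)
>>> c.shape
(19, 23)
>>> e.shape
(19, 29)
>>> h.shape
(23, 29)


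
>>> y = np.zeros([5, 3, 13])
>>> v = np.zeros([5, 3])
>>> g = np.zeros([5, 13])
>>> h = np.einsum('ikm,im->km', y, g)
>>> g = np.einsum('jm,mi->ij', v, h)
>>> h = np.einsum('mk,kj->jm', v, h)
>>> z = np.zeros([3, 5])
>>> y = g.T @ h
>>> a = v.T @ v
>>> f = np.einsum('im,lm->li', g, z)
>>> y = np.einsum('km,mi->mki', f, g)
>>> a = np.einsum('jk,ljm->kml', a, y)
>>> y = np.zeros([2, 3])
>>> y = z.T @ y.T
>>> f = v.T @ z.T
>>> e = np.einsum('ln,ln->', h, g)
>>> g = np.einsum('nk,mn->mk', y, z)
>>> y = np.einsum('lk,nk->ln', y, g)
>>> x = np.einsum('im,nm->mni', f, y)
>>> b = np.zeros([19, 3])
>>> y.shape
(5, 3)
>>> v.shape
(5, 3)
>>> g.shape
(3, 2)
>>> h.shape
(13, 5)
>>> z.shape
(3, 5)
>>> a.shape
(3, 5, 13)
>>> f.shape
(3, 3)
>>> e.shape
()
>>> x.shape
(3, 5, 3)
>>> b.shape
(19, 3)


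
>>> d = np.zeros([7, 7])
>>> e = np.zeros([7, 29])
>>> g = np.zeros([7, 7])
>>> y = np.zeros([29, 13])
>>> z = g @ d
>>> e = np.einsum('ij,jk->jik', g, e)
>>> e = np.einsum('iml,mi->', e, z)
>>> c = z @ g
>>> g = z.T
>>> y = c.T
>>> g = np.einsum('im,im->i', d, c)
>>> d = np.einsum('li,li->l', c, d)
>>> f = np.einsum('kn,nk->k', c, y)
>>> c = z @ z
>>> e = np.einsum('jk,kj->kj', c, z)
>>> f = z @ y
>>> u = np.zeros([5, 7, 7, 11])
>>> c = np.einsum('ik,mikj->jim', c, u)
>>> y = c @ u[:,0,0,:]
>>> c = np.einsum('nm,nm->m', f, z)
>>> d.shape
(7,)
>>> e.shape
(7, 7)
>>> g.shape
(7,)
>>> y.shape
(11, 7, 11)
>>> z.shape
(7, 7)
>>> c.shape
(7,)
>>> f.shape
(7, 7)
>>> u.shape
(5, 7, 7, 11)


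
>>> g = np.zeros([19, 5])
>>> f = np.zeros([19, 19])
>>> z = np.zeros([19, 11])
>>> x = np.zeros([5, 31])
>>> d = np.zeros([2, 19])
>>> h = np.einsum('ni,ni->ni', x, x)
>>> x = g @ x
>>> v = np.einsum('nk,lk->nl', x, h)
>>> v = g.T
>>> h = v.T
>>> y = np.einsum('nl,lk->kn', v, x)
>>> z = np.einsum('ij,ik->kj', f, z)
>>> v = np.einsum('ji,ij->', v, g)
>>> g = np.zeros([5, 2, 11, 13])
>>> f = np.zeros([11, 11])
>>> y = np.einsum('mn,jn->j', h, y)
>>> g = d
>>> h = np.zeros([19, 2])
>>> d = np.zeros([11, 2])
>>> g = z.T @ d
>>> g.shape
(19, 2)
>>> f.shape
(11, 11)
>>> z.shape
(11, 19)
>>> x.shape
(19, 31)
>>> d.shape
(11, 2)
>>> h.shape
(19, 2)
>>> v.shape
()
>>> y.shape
(31,)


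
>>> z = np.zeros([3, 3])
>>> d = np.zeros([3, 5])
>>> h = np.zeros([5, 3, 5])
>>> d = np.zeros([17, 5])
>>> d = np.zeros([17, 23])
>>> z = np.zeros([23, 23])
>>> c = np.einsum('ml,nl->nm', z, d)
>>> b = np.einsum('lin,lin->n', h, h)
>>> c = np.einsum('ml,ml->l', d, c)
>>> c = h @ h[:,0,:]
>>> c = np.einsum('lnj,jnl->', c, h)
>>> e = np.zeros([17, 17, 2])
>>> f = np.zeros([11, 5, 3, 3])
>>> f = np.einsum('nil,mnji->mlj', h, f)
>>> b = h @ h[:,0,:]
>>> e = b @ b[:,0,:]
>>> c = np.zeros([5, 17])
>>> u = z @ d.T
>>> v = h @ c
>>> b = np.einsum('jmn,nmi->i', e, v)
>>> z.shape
(23, 23)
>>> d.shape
(17, 23)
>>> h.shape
(5, 3, 5)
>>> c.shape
(5, 17)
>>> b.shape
(17,)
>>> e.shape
(5, 3, 5)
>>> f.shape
(11, 5, 3)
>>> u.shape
(23, 17)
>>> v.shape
(5, 3, 17)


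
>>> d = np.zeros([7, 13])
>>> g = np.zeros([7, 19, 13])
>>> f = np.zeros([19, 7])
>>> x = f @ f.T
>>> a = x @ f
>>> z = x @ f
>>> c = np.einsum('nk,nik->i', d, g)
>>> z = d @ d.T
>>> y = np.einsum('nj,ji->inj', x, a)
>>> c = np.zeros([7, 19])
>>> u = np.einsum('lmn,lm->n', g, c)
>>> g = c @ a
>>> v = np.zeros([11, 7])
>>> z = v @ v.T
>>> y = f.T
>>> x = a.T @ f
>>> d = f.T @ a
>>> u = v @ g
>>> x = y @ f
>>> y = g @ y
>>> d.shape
(7, 7)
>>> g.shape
(7, 7)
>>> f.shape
(19, 7)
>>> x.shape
(7, 7)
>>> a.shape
(19, 7)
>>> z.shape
(11, 11)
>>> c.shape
(7, 19)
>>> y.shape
(7, 19)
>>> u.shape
(11, 7)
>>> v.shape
(11, 7)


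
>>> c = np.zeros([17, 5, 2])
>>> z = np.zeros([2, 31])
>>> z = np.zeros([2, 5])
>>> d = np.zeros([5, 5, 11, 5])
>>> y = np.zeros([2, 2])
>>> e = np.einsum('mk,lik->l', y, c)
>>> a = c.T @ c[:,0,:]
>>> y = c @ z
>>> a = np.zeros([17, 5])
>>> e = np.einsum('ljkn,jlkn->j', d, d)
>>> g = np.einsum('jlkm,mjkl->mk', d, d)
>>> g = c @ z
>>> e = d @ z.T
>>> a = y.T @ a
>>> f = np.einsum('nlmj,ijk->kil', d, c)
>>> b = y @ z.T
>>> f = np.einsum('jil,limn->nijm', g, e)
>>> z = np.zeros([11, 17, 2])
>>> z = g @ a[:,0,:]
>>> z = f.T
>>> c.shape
(17, 5, 2)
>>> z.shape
(11, 17, 5, 2)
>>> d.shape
(5, 5, 11, 5)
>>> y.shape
(17, 5, 5)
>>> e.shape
(5, 5, 11, 2)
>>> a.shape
(5, 5, 5)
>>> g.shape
(17, 5, 5)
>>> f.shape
(2, 5, 17, 11)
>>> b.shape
(17, 5, 2)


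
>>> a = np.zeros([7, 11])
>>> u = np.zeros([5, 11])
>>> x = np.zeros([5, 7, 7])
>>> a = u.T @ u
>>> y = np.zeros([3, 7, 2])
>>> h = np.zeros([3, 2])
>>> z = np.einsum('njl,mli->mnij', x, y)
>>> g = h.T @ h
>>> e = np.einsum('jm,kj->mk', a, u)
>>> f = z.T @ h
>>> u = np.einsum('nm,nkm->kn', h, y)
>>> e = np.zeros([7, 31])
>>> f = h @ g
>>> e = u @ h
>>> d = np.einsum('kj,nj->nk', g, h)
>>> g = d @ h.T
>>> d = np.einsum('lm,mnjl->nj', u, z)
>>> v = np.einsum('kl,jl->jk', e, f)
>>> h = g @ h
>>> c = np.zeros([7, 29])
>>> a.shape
(11, 11)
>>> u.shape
(7, 3)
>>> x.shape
(5, 7, 7)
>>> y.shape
(3, 7, 2)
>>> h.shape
(3, 2)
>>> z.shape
(3, 5, 2, 7)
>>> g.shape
(3, 3)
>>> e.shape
(7, 2)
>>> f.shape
(3, 2)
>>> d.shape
(5, 2)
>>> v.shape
(3, 7)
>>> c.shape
(7, 29)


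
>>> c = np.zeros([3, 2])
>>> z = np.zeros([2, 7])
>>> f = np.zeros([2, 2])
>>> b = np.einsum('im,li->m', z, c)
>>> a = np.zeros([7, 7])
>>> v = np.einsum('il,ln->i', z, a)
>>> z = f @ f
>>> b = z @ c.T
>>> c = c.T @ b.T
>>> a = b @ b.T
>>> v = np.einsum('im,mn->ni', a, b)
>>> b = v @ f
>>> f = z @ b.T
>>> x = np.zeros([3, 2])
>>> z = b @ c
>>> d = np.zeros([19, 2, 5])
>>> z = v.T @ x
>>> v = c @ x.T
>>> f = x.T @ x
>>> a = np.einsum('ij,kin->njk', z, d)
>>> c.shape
(2, 2)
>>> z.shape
(2, 2)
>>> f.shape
(2, 2)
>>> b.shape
(3, 2)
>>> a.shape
(5, 2, 19)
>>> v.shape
(2, 3)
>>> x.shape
(3, 2)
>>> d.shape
(19, 2, 5)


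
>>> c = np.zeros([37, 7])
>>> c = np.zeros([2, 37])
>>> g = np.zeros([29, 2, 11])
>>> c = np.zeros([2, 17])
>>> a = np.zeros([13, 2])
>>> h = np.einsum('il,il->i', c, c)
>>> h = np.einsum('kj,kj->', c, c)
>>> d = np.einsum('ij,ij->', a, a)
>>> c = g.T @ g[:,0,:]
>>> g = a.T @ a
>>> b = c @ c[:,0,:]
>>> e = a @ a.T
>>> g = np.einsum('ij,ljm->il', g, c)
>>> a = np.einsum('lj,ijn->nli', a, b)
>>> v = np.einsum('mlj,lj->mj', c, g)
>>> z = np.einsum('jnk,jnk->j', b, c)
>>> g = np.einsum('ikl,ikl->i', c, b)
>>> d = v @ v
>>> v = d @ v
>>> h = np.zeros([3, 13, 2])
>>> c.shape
(11, 2, 11)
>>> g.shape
(11,)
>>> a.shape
(11, 13, 11)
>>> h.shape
(3, 13, 2)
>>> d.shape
(11, 11)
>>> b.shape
(11, 2, 11)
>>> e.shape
(13, 13)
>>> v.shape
(11, 11)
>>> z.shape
(11,)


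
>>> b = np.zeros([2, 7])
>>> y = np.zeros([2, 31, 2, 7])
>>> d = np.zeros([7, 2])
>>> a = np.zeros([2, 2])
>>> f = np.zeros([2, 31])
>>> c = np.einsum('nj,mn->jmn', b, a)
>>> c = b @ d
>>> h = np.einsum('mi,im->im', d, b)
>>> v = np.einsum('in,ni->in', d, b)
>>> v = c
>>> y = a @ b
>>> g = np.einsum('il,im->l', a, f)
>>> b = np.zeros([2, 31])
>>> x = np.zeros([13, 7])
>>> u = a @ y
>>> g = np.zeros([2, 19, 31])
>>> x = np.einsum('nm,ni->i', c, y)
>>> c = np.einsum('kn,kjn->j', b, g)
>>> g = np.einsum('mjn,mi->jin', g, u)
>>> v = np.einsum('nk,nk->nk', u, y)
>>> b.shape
(2, 31)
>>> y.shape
(2, 7)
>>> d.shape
(7, 2)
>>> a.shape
(2, 2)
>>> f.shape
(2, 31)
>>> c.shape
(19,)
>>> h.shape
(2, 7)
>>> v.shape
(2, 7)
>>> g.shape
(19, 7, 31)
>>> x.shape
(7,)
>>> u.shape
(2, 7)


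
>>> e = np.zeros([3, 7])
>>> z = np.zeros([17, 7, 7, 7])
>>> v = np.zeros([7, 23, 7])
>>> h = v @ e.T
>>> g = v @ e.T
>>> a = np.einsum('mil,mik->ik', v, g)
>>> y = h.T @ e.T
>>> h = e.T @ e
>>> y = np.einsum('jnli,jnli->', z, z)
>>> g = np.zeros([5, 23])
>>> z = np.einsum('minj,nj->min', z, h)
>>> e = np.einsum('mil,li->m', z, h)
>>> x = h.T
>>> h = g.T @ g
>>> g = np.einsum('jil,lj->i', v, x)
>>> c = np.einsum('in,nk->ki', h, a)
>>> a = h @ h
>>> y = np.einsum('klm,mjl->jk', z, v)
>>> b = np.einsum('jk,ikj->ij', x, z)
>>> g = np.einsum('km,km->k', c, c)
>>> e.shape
(17,)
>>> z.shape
(17, 7, 7)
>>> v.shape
(7, 23, 7)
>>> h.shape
(23, 23)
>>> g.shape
(3,)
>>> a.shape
(23, 23)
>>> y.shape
(23, 17)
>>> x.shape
(7, 7)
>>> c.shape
(3, 23)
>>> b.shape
(17, 7)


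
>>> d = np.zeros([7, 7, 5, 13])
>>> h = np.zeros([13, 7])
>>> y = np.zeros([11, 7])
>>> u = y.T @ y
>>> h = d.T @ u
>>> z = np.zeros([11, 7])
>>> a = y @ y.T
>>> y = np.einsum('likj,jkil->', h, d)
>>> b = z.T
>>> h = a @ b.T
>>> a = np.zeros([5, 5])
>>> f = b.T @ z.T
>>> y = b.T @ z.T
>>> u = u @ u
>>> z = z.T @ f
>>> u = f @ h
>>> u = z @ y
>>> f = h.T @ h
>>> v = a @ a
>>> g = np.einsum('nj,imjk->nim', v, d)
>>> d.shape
(7, 7, 5, 13)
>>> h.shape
(11, 7)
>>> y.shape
(11, 11)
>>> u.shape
(7, 11)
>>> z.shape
(7, 11)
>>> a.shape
(5, 5)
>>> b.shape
(7, 11)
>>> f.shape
(7, 7)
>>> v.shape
(5, 5)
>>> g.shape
(5, 7, 7)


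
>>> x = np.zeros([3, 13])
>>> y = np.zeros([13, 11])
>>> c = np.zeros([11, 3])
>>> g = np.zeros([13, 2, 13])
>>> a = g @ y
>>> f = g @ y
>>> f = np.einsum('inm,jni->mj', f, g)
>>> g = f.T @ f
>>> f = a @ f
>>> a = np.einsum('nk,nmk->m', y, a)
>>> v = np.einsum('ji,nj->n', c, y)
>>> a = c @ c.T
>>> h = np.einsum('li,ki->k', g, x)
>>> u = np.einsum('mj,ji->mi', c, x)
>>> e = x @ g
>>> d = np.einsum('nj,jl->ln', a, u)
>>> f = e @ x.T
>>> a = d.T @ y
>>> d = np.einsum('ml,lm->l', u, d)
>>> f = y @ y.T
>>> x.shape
(3, 13)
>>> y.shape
(13, 11)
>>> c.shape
(11, 3)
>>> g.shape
(13, 13)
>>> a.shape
(11, 11)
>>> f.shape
(13, 13)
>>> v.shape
(13,)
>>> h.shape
(3,)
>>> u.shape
(11, 13)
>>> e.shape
(3, 13)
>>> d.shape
(13,)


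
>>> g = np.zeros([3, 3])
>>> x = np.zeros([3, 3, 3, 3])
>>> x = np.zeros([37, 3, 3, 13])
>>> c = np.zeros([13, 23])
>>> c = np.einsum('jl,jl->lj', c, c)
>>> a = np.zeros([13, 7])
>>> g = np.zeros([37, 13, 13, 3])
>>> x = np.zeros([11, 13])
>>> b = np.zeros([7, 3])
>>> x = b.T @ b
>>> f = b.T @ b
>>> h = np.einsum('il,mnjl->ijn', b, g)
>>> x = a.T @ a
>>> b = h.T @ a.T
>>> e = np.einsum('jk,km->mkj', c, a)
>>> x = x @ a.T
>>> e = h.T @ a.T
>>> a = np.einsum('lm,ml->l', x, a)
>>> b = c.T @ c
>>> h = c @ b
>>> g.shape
(37, 13, 13, 3)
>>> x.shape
(7, 13)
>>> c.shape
(23, 13)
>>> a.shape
(7,)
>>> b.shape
(13, 13)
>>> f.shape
(3, 3)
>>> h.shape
(23, 13)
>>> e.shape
(13, 13, 13)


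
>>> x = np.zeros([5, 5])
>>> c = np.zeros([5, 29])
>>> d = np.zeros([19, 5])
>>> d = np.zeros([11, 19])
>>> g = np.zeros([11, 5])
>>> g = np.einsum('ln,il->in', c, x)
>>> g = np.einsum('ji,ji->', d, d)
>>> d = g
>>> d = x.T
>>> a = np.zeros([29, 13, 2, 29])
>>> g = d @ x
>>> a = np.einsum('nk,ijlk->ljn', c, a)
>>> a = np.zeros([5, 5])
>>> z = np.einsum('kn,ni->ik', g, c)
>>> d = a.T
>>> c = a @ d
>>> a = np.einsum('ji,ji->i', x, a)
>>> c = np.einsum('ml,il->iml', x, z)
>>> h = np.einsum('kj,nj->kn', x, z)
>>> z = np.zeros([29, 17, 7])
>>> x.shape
(5, 5)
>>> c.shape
(29, 5, 5)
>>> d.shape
(5, 5)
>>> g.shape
(5, 5)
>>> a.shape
(5,)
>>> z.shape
(29, 17, 7)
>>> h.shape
(5, 29)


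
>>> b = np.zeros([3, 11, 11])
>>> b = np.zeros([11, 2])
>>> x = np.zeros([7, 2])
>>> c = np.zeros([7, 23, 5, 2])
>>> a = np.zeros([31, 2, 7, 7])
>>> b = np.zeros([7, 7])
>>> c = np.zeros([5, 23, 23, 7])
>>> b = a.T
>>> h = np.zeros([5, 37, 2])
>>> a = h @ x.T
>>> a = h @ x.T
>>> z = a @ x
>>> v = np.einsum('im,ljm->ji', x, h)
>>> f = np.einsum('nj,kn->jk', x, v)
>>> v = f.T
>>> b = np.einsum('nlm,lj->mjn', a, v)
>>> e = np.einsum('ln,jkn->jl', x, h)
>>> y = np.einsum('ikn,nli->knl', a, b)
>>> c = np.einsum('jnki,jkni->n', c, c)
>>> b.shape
(7, 2, 5)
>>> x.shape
(7, 2)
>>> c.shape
(23,)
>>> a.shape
(5, 37, 7)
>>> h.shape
(5, 37, 2)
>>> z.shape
(5, 37, 2)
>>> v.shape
(37, 2)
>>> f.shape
(2, 37)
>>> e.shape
(5, 7)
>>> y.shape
(37, 7, 2)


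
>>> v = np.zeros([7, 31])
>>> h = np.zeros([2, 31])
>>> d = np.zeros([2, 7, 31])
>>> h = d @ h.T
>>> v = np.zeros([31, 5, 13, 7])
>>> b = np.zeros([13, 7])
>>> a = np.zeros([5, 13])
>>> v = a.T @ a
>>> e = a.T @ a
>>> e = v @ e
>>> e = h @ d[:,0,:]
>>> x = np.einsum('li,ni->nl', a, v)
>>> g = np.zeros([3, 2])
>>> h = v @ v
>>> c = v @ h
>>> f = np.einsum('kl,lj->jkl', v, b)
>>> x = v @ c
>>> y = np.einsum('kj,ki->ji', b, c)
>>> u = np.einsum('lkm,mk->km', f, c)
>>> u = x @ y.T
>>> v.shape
(13, 13)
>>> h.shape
(13, 13)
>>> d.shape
(2, 7, 31)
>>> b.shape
(13, 7)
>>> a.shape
(5, 13)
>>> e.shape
(2, 7, 31)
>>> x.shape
(13, 13)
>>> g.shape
(3, 2)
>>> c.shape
(13, 13)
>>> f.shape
(7, 13, 13)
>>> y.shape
(7, 13)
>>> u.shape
(13, 7)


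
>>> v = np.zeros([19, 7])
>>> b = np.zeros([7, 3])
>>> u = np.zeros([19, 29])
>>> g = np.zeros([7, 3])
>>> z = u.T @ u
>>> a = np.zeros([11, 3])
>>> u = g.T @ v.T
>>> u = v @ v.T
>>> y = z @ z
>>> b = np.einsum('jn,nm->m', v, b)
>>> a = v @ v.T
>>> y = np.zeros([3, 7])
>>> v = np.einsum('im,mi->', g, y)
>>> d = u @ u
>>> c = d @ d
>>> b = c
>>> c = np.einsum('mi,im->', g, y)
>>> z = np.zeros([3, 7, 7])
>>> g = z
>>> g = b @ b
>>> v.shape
()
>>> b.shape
(19, 19)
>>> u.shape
(19, 19)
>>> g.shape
(19, 19)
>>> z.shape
(3, 7, 7)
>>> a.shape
(19, 19)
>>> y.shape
(3, 7)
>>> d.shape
(19, 19)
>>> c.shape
()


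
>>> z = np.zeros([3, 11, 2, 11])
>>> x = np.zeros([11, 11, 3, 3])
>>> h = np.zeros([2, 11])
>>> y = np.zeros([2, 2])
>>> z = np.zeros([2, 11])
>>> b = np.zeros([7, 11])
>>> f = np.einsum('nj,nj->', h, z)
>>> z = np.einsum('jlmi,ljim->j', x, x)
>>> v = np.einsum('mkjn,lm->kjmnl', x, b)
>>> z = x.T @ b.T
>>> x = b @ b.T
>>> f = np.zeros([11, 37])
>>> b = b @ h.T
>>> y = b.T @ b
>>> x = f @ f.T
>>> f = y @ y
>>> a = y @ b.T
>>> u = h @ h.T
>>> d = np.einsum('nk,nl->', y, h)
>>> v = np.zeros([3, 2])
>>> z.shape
(3, 3, 11, 7)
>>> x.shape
(11, 11)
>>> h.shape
(2, 11)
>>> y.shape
(2, 2)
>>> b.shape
(7, 2)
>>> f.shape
(2, 2)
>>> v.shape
(3, 2)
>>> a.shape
(2, 7)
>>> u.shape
(2, 2)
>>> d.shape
()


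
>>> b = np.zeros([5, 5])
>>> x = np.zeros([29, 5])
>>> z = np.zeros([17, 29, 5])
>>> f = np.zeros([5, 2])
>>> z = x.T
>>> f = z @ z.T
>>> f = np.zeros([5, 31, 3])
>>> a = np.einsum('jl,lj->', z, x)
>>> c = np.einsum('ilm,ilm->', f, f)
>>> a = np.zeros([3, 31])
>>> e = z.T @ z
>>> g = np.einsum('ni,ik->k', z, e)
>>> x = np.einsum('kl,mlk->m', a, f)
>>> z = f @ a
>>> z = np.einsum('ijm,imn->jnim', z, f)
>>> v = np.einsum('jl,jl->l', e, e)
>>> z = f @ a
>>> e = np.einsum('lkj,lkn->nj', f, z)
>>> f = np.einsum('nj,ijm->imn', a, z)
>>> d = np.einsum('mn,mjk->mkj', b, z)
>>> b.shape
(5, 5)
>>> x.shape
(5,)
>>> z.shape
(5, 31, 31)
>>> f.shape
(5, 31, 3)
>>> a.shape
(3, 31)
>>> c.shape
()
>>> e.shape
(31, 3)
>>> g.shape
(29,)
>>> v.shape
(29,)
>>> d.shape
(5, 31, 31)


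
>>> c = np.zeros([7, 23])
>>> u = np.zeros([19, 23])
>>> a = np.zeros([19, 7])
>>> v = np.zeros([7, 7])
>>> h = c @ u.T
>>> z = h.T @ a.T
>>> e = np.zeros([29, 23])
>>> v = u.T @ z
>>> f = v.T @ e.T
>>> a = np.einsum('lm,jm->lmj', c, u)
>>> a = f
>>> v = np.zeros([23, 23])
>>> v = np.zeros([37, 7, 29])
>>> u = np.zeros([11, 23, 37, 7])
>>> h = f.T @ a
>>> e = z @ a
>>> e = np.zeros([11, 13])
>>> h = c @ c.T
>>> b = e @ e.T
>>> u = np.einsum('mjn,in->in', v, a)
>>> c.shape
(7, 23)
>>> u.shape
(19, 29)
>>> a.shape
(19, 29)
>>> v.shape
(37, 7, 29)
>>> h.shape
(7, 7)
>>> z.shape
(19, 19)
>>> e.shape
(11, 13)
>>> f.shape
(19, 29)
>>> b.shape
(11, 11)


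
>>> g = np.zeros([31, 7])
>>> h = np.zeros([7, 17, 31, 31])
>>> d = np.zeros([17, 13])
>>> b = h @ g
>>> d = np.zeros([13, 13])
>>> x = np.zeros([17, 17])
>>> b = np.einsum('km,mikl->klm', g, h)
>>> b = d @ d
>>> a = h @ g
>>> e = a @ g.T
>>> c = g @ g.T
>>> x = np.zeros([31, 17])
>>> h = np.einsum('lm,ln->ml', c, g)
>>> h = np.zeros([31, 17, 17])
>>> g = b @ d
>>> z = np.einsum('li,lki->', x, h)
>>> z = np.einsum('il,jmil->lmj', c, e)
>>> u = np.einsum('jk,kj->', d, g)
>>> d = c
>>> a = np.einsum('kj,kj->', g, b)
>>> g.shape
(13, 13)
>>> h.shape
(31, 17, 17)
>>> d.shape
(31, 31)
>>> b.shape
(13, 13)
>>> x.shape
(31, 17)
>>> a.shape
()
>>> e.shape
(7, 17, 31, 31)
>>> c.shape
(31, 31)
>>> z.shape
(31, 17, 7)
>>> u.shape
()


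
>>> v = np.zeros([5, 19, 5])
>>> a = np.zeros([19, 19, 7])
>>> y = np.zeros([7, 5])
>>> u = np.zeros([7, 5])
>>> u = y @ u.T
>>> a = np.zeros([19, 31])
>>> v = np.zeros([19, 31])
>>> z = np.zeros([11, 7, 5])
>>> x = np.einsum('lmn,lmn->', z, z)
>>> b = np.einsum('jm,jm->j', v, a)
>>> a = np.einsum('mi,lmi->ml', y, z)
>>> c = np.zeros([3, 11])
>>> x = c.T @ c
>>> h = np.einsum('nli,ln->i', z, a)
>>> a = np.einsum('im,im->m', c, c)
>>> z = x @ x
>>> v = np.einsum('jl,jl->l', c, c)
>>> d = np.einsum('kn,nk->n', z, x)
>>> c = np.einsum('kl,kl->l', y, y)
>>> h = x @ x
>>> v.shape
(11,)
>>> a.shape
(11,)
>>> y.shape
(7, 5)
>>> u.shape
(7, 7)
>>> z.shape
(11, 11)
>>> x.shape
(11, 11)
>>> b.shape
(19,)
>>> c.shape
(5,)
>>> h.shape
(11, 11)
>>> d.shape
(11,)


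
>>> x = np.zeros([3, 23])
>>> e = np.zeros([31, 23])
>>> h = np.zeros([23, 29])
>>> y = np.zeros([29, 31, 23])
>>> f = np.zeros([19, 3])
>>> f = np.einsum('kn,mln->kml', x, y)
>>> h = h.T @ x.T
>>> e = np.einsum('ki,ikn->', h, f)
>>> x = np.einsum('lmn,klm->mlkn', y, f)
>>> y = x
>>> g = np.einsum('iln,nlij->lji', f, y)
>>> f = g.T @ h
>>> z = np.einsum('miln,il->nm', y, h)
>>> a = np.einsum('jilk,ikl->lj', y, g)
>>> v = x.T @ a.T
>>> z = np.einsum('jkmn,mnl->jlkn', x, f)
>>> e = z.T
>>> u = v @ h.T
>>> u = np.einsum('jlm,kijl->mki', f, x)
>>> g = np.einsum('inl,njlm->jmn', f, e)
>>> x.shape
(31, 29, 3, 23)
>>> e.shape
(23, 29, 3, 31)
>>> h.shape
(29, 3)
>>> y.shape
(31, 29, 3, 23)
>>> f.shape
(3, 23, 3)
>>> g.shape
(29, 31, 23)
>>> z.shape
(31, 3, 29, 23)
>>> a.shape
(3, 31)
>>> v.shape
(23, 3, 29, 3)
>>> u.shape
(3, 31, 29)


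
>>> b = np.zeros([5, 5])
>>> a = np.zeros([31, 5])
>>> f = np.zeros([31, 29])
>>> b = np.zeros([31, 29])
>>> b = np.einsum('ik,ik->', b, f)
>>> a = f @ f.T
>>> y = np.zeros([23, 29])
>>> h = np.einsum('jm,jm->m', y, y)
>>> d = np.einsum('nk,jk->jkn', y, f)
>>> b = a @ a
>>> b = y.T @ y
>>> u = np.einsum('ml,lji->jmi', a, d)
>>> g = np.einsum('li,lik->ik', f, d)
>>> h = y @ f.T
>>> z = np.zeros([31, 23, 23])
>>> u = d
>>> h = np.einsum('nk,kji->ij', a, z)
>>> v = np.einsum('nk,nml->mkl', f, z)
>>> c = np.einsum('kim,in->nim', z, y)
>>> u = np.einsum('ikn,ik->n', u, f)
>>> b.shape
(29, 29)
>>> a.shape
(31, 31)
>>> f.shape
(31, 29)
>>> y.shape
(23, 29)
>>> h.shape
(23, 23)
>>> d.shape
(31, 29, 23)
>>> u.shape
(23,)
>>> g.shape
(29, 23)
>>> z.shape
(31, 23, 23)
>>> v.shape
(23, 29, 23)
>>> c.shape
(29, 23, 23)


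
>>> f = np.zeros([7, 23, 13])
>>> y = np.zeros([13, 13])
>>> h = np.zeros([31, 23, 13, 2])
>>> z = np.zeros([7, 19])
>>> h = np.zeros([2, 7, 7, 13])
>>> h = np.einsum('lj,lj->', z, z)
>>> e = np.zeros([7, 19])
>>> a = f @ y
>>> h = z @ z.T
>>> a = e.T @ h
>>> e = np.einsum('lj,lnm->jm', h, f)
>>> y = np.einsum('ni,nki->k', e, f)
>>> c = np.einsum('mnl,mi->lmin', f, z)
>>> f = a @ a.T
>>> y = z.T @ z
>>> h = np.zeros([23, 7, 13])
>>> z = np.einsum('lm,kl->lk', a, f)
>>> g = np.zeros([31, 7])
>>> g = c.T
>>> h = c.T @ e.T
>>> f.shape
(19, 19)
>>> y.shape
(19, 19)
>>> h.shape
(23, 19, 7, 7)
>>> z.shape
(19, 19)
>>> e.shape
(7, 13)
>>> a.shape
(19, 7)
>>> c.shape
(13, 7, 19, 23)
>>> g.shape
(23, 19, 7, 13)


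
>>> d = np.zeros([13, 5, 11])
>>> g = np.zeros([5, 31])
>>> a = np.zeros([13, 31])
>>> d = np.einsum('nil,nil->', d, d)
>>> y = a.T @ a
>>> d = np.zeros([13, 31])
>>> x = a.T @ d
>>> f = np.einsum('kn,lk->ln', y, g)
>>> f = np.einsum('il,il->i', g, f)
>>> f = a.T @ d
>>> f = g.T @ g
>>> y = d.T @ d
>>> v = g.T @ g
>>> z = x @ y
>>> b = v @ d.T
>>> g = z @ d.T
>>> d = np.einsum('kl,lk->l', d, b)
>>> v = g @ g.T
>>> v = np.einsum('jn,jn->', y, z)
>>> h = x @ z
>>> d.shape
(31,)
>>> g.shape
(31, 13)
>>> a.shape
(13, 31)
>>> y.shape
(31, 31)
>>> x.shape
(31, 31)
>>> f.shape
(31, 31)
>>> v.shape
()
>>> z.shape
(31, 31)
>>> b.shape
(31, 13)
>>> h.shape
(31, 31)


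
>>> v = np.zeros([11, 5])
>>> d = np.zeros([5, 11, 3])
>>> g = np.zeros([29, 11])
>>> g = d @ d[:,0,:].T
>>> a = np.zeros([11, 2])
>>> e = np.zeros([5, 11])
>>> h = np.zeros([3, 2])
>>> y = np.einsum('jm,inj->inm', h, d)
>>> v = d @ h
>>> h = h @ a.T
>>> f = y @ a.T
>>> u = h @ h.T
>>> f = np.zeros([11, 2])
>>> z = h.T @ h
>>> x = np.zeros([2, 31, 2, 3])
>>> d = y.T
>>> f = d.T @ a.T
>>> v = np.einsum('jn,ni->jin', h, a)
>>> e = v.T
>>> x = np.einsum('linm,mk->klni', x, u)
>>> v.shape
(3, 2, 11)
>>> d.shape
(2, 11, 5)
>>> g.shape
(5, 11, 5)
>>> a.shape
(11, 2)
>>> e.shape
(11, 2, 3)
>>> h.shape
(3, 11)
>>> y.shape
(5, 11, 2)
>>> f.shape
(5, 11, 11)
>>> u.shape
(3, 3)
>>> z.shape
(11, 11)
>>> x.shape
(3, 2, 2, 31)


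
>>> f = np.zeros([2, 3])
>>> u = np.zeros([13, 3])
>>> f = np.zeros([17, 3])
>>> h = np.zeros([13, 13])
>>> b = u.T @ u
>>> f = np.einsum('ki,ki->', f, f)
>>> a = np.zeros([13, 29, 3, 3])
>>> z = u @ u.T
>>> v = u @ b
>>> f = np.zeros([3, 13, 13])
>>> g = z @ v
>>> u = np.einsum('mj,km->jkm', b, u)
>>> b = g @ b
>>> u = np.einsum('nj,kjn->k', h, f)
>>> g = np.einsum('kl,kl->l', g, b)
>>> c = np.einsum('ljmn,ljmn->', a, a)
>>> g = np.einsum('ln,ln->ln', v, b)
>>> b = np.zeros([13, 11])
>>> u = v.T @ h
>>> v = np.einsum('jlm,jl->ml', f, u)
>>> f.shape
(3, 13, 13)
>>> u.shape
(3, 13)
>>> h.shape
(13, 13)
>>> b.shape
(13, 11)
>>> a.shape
(13, 29, 3, 3)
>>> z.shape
(13, 13)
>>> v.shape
(13, 13)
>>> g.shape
(13, 3)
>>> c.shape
()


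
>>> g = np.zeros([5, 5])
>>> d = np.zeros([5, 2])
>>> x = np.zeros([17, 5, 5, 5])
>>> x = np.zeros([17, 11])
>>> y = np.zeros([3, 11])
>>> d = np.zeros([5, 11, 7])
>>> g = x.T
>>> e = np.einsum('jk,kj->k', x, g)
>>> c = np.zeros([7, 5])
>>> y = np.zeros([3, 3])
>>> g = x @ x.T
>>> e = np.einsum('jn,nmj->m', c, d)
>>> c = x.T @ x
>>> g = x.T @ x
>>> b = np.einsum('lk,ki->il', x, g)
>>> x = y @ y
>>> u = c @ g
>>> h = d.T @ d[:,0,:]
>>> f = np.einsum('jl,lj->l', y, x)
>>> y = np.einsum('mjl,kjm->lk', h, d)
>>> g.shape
(11, 11)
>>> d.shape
(5, 11, 7)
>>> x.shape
(3, 3)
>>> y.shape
(7, 5)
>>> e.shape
(11,)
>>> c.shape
(11, 11)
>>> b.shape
(11, 17)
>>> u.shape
(11, 11)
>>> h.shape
(7, 11, 7)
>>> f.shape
(3,)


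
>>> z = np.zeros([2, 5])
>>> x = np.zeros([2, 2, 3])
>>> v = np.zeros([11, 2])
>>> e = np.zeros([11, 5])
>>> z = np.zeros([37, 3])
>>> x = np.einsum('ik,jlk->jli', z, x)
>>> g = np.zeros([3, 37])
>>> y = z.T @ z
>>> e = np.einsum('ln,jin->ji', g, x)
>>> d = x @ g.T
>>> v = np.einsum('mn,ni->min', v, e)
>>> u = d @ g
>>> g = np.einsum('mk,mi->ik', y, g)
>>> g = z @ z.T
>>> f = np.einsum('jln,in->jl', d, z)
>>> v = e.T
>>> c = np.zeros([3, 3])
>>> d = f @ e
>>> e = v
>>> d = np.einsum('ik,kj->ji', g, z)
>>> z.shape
(37, 3)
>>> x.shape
(2, 2, 37)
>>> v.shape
(2, 2)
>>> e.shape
(2, 2)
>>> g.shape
(37, 37)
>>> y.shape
(3, 3)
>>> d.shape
(3, 37)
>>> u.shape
(2, 2, 37)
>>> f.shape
(2, 2)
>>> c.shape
(3, 3)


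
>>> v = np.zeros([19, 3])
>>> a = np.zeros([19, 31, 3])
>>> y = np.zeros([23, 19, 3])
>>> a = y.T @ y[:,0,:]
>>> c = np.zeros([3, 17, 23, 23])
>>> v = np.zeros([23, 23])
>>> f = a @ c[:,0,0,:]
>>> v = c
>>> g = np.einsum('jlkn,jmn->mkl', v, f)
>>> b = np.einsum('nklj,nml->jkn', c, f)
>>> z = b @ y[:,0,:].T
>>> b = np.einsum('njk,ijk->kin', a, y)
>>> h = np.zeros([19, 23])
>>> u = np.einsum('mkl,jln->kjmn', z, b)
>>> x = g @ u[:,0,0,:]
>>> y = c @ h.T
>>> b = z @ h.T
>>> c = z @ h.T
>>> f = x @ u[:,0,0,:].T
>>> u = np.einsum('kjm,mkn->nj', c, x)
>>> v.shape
(3, 17, 23, 23)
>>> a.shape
(3, 19, 3)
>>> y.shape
(3, 17, 23, 19)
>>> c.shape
(23, 17, 19)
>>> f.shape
(19, 23, 17)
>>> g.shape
(19, 23, 17)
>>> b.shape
(23, 17, 19)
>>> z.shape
(23, 17, 23)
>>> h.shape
(19, 23)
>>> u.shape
(3, 17)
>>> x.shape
(19, 23, 3)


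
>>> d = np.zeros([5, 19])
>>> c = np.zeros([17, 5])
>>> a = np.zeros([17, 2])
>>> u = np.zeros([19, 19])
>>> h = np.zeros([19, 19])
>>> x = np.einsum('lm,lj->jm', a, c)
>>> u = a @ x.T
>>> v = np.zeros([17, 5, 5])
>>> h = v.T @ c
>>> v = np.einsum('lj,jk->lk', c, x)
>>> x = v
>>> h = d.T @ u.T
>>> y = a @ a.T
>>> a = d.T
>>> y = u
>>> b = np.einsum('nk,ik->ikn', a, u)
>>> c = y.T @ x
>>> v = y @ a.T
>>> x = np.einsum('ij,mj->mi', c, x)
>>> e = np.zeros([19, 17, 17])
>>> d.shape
(5, 19)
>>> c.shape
(5, 2)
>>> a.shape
(19, 5)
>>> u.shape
(17, 5)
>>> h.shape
(19, 17)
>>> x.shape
(17, 5)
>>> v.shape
(17, 19)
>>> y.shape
(17, 5)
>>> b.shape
(17, 5, 19)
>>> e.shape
(19, 17, 17)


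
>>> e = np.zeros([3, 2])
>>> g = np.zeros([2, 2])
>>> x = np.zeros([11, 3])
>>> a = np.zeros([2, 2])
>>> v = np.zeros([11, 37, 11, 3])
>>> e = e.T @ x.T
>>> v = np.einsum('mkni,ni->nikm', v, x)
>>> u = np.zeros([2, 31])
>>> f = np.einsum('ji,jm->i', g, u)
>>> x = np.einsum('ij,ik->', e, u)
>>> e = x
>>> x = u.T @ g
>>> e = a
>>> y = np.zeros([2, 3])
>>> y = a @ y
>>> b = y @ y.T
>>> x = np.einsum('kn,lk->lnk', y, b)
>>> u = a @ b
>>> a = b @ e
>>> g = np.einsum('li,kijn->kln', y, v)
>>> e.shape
(2, 2)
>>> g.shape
(11, 2, 11)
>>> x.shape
(2, 3, 2)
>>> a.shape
(2, 2)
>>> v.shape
(11, 3, 37, 11)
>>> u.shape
(2, 2)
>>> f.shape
(2,)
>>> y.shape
(2, 3)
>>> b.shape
(2, 2)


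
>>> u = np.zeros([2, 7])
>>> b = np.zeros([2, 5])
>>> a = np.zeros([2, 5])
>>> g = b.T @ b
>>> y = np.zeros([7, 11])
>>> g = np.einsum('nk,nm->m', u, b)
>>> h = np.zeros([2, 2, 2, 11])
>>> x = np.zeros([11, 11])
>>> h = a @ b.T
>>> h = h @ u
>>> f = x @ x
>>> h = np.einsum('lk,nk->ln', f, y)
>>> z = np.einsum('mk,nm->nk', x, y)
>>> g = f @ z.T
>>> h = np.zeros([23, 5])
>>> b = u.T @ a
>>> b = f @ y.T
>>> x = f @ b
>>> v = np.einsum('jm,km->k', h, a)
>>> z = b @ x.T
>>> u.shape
(2, 7)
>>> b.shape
(11, 7)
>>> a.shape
(2, 5)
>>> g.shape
(11, 7)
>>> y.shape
(7, 11)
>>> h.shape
(23, 5)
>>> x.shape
(11, 7)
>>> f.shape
(11, 11)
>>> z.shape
(11, 11)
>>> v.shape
(2,)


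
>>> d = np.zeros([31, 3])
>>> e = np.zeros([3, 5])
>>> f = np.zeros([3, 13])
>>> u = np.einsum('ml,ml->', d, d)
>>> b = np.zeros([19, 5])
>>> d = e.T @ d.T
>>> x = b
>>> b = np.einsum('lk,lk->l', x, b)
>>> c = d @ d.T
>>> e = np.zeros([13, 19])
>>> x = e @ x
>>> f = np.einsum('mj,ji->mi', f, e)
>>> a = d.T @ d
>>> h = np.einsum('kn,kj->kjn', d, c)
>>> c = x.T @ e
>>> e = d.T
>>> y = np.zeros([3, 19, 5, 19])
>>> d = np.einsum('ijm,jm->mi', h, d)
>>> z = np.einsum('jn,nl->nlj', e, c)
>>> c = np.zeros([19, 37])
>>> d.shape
(31, 5)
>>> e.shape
(31, 5)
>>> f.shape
(3, 19)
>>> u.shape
()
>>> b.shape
(19,)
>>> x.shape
(13, 5)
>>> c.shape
(19, 37)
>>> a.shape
(31, 31)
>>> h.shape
(5, 5, 31)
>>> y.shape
(3, 19, 5, 19)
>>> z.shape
(5, 19, 31)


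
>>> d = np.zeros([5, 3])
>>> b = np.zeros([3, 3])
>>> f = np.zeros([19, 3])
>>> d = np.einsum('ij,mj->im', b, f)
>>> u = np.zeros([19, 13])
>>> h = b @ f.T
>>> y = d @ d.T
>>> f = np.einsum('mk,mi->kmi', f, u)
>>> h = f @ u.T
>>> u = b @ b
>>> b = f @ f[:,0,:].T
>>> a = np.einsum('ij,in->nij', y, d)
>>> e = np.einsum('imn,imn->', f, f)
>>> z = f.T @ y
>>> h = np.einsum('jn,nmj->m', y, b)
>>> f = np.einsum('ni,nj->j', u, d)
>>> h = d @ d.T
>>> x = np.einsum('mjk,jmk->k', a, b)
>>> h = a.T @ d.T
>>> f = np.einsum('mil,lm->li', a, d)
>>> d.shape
(3, 19)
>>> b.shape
(3, 19, 3)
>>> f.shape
(3, 3)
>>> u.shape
(3, 3)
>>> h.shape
(3, 3, 3)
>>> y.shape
(3, 3)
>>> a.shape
(19, 3, 3)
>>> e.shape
()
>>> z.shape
(13, 19, 3)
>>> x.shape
(3,)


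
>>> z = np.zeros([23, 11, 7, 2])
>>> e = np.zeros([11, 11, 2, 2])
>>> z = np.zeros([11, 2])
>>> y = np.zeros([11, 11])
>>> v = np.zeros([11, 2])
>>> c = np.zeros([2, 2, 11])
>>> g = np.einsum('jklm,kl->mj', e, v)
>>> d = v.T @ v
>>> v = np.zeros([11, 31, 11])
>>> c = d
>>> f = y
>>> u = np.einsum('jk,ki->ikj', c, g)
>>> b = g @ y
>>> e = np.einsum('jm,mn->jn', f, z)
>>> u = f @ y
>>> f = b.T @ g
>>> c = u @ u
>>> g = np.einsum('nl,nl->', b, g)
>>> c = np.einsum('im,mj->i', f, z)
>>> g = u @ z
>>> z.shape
(11, 2)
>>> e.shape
(11, 2)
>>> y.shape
(11, 11)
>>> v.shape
(11, 31, 11)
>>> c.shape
(11,)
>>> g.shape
(11, 2)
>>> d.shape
(2, 2)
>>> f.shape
(11, 11)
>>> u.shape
(11, 11)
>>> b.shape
(2, 11)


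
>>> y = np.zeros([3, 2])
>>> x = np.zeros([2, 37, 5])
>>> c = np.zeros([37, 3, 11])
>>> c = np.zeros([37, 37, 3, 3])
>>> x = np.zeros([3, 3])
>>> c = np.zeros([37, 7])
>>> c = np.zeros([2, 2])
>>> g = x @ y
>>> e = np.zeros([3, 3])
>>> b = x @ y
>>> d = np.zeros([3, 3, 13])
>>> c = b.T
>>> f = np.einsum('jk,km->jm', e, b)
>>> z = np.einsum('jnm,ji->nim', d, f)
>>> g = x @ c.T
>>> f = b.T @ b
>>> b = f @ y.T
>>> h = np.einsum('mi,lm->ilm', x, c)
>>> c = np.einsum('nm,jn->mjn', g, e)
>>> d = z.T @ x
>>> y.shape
(3, 2)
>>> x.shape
(3, 3)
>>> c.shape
(2, 3, 3)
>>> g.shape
(3, 2)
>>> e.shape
(3, 3)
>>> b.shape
(2, 3)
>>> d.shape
(13, 2, 3)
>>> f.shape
(2, 2)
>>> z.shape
(3, 2, 13)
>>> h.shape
(3, 2, 3)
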